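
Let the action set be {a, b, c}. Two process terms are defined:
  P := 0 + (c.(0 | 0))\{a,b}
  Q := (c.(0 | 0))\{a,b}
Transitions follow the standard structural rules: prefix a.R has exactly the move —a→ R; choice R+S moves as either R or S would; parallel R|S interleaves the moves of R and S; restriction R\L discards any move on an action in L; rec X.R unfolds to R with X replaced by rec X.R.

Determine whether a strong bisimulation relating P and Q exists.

P ~ Q

LTS(P): 2 reachable states
  p0 = 0 + (c.(0 | 0))\{a,b} ⊢ ··c··> p1
  p1 = (0 | 0)\{a,b} ⊢ stopped
LTS(Q): 2 reachable states
  q0 = (c.(0 | 0))\{a,b} ⊢ ··c··> q1
  q1 = (0 | 0)\{a,b} ⊢ stopped
Bisimilarity quotient blocks:
  B0 = {p0, q0}
  B1 = {p1, q1}
p0 ∈ B0, q0 ∈ B0 → same block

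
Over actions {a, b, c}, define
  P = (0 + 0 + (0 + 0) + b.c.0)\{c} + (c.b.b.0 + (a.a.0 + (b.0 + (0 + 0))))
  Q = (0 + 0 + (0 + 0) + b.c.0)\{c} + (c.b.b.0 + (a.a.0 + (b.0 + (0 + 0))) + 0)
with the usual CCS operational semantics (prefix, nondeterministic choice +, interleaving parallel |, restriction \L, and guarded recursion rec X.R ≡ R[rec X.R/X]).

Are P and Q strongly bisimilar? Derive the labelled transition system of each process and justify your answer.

YES

P's transition system — 6 states:
  u0 = (0 + 0 + (0 + 0) + b.c.0)\{c} + (c.b.b.0 + (a.a.0 + (b.0 + (0 + 0)))) has moves -a-> u1, -b-> u2, -b-> u3, -c-> u4
  u1 = a.0 has moves -a-> u3
  u2 = (c.0)\{c} has moves stopped
  u3 = 0 has moves stopped
  u4 = b.b.0 has moves -b-> u5
  u5 = b.0 has moves -b-> u3
Q's transition system — 6 states:
  v0 = (0 + 0 + (0 + 0) + b.c.0)\{c} + (c.b.b.0 + (a.a.0 + (b.0 + (0 + 0))) + 0) has moves -a-> v1, -b-> v2, -b-> v3, -c-> v4
  v1 = a.0 has moves -a-> v3
  v2 = (c.0)\{c} has moves stopped
  v3 = 0 has moves stopped
  v4 = b.b.0 has moves -b-> v5
  v5 = b.0 has moves -b-> v3
Partition-refinement fixed point:
  B0 = {u0, v0}
  B1 = {u4, v4}
  B2 = {u5, v5}
  B3 = {u2, u3, v2, v3}
  B4 = {u1, v1}
u0 ∈ B0, v0 ∈ B0 → same block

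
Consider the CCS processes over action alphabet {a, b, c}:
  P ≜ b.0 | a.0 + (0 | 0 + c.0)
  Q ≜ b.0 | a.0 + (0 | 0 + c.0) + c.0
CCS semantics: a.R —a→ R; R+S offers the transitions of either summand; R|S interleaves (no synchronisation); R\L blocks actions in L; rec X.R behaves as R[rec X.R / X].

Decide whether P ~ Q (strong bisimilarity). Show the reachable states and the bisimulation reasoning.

LTS(P): 5 reachable states
  s0 = b.0 | a.0 + (0 | 0 + c.0) :: ··a··> s1, ··b··> s2, ··c··> s3
  s1 = b.0 | 0 :: ··b··> s4
  s2 = 0 | a.0 :: ··a··> s4
  s3 = 0 :: stopped
  s4 = 0 | 0 :: stopped
LTS(Q): 5 reachable states
  t0 = b.0 | a.0 + (0 | 0 + c.0) + c.0 :: ··a··> t1, ··b··> t2, ··c··> t3
  t1 = b.0 | 0 :: ··b··> t4
  t2 = 0 | a.0 :: ··a··> t4
  t3 = 0 :: stopped
  t4 = 0 | 0 :: stopped
Bisimilarity quotient blocks:
  B0 = {s0, t0}
  B1 = {s2, t2}
  B2 = {s3, s4, t3, t4}
  B3 = {s1, t1}
s0 ∈ B0, t0 ∈ B0 → same block

YES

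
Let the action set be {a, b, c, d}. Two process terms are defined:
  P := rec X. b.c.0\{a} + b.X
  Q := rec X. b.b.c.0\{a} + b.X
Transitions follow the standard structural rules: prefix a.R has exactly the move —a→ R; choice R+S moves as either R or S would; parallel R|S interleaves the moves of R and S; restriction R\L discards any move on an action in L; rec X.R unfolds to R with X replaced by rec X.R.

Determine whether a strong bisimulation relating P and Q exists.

not bisimilar

P's transition system — 3 states:
  u0 = rec X. b.c.0\{a} + b.X :: --b--▸ u0, --b--▸ u1
  u1 = c.0\{a} :: --c--▸ u2
  u2 = 0\{a} :: deadlocked
Q's transition system — 4 states:
  v0 = rec X. b.b.c.0\{a} + b.X :: --b--▸ v0, --b--▸ v1
  v1 = b.c.0\{a} :: --b--▸ v2
  v2 = c.0\{a} :: --c--▸ v3
  v3 = 0\{a} :: deadlocked
Partition-refinement fixed point:
  B0 = {u0}
  B1 = {u1, v2}
  B2 = {u2, v3}
  B3 = {v0}
  B4 = {v1}
u0 ∈ B0, v0 ∈ B3 → different blocks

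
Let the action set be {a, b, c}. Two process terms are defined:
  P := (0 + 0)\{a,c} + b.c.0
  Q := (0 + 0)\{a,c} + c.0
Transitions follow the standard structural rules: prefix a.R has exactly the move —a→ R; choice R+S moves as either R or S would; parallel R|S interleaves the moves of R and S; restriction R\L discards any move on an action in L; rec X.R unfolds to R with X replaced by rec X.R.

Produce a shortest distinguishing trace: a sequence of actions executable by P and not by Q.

LTS(P): 3 reachable states
  p0 = (0 + 0)\{a,c} + b.c.0 | ··b··> p1
  p1 = c.0 | ··c··> p2
  p2 = 0 | ∅
LTS(Q): 2 reachable states
  q0 = (0 + 0)\{a,c} + c.0 | ··c··> q1
  q1 = 0 | ∅
Run σ = ⟨b⟩ on P: start {p0}
  step 1 (b): {p1}
  ✓ P
Run σ = ⟨b⟩ on Q: start {q0}
  step 1 (b): no successor for Q

b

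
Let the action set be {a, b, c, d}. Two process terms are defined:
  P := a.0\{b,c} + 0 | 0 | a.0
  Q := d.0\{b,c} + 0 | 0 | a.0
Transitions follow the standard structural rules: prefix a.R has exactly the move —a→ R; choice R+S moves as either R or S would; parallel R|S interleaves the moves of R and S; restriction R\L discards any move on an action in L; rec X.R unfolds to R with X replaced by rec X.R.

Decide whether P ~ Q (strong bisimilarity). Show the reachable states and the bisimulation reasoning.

P's transition system — 3 states:
  s0 = a.0\{b,c} + 0 | 0 | a.0 → -a-> s1, -a-> s2
  s1 = 0 | 0 | 0 → stopped
  s2 = 0\{b,c} → stopped
Q's transition system — 3 states:
  t0 = d.0\{b,c} + 0 | 0 | a.0 → -a-> t1, -d-> t2
  t1 = 0 | 0 | 0 → stopped
  t2 = 0\{b,c} → stopped
Coarsest stable partition (strong bisimilarity classes):
  B0 = {s0}
  B1 = {s1, s2, t1, t2}
  B2 = {t0}
s0 ∈ B0, t0 ∈ B2 → different blocks

not bisimilar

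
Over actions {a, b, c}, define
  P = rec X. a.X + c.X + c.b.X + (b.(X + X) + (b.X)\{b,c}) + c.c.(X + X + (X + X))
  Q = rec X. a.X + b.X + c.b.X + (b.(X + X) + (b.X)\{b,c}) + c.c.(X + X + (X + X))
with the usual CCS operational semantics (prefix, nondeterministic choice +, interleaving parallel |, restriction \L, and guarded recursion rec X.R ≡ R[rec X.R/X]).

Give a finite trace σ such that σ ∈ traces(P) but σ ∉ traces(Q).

ca

Reachable graph of P (5 states):
  u0 = rec X. a.X + c.X + c.b.X + (b.(X + X) + (b.X)\{b,c}) + c.c.(X + X + (X + X)) | =a=> u0, =b=> u1, =c=> u0, =c=> u2, =c=> u3
  u1 = (rec X. a.X + c.X + c.b.X + (b.(X + X) + (b.X)\{b,c}) + c.c.(X + X + (X + X))) + (rec X. a.X + c.X + c.b.X + (b.(X + X) + (b.X)\{b,c}) + c.c.(X + X + (X + X))) | =a=> u0, =b=> u1, =c=> u0, =c=> u2, =c=> u3
  u2 = b.(rec X. a.X + c.X + c.b.X + (b.(X + X) + (b.X)\{b,c}) + c.c.(X + X + (X + X))) | =b=> u0
  u3 = c.((rec X. a.X + c.X + c.b.X + (b.(X + X) + (b.X)\{b,c}) + c.c.(X + X + (X + X))) + (rec X. a.X + c.X + c.b.X + (b.(X + X) + (b.X)\{b,c}) + c.c.(X + X + (X + X))) + ((rec X. a.X + c.X + c.b.X + (b.(X + X) + (b.X)\{b,c}) + c.c.(X + X + (X + X))) + (rec X. a.X + c.X + c.b.X + (b.(X + X) + (b.X)\{b,c}) + c.c.(X + X + (X + X))))) | =c=> u4
  u4 = (rec X. a.X + c.X + c.b.X + (b.(X + X) + (b.X)\{b,c}) + c.c.(X + X + (X + X))) + (rec X. a.X + c.X + c.b.X + (b.(X + X) + (b.X)\{b,c}) + c.c.(X + X + (X + X))) + ((rec X. a.X + c.X + c.b.X + (b.(X + X) + (b.X)\{b,c}) + c.c.(X + X + (X + X))) + (rec X. a.X + c.X + c.b.X + (b.(X + X) + (b.X)\{b,c}) + c.c.(X + X + (X + X)))) | =a=> u0, =b=> u1, =c=> u0, =c=> u2, =c=> u3
Reachable graph of Q (5 states):
  v0 = rec X. a.X + b.X + c.b.X + (b.(X + X) + (b.X)\{b,c}) + c.c.(X + X + (X + X)) | =a=> v0, =b=> v0, =b=> v1, =c=> v2, =c=> v3
  v1 = (rec X. a.X + b.X + c.b.X + (b.(X + X) + (b.X)\{b,c}) + c.c.(X + X + (X + X))) + (rec X. a.X + b.X + c.b.X + (b.(X + X) + (b.X)\{b,c}) + c.c.(X + X + (X + X))) | =a=> v0, =b=> v0, =b=> v1, =c=> v2, =c=> v3
  v2 = b.(rec X. a.X + b.X + c.b.X + (b.(X + X) + (b.X)\{b,c}) + c.c.(X + X + (X + X))) | =b=> v0
  v3 = c.((rec X. a.X + b.X + c.b.X + (b.(X + X) + (b.X)\{b,c}) + c.c.(X + X + (X + X))) + (rec X. a.X + b.X + c.b.X + (b.(X + X) + (b.X)\{b,c}) + c.c.(X + X + (X + X))) + ((rec X. a.X + b.X + c.b.X + (b.(X + X) + (b.X)\{b,c}) + c.c.(X + X + (X + X))) + (rec X. a.X + b.X + c.b.X + (b.(X + X) + (b.X)\{b,c}) + c.c.(X + X + (X + X))))) | =c=> v4
  v4 = (rec X. a.X + b.X + c.b.X + (b.(X + X) + (b.X)\{b,c}) + c.c.(X + X + (X + X))) + (rec X. a.X + b.X + c.b.X + (b.(X + X) + (b.X)\{b,c}) + c.c.(X + X + (X + X))) + ((rec X. a.X + b.X + c.b.X + (b.(X + X) + (b.X)\{b,c}) + c.c.(X + X + (X + X))) + (rec X. a.X + b.X + c.b.X + (b.(X + X) + (b.X)\{b,c}) + c.c.(X + X + (X + X)))) | =a=> v0, =b=> v0, =b=> v1, =c=> v2, =c=> v3
Run σ = ⟨ca⟩ on P: start {u0}
  after c @ step 1: {u0, u2, u3}
  after a @ step 2: {u0}
  P completes σ.
Run σ = ⟨ca⟩ on Q: start {v0}
  after c @ step 1: {v2, v3}
  after a @ step 2: no successor for Q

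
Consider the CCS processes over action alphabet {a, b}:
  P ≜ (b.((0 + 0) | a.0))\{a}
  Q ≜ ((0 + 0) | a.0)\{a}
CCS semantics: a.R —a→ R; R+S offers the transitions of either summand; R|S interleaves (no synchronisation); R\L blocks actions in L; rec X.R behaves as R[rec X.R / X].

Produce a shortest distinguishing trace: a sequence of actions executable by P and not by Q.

LTS(P): 2 reachable states
  m0 = (b.((0 + 0) | a.0))\{a} → --b--▸ m1
  m1 = ((0 + 0) | a.0)\{a} → stopped
LTS(Q): 1 reachable states
  n0 = ((0 + 0) | a.0)\{a} → stopped
Trace ⟨b⟩ through P, begin at {m0}:
  after b @ step 1: {m1}
  — P admits the full trace.
Trace ⟨b⟩ through Q, begin at {n0}:
  after b @ step 1: ∅ (Q stuck)

b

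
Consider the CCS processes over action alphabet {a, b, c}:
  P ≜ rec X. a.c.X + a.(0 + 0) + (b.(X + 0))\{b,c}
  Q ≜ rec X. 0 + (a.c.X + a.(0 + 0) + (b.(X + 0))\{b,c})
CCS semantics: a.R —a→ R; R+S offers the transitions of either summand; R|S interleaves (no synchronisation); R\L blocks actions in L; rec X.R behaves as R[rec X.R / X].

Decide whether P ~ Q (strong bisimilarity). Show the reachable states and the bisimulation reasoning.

YES

P's transition system — 3 states:
  u0 = rec X. a.c.X + a.(0 + 0) + (b.(X + 0))\{b,c} → -a-> u1, -a-> u2
  u1 = 0 + 0 → deadlocked
  u2 = c.(rec X. a.c.X + a.(0 + 0) + (b.(X + 0))\{b,c}) → -c-> u0
Q's transition system — 3 states:
  v0 = rec X. 0 + (a.c.X + a.(0 + 0) + (b.(X + 0))\{b,c}) → -a-> v1, -a-> v2
  v1 = 0 + 0 → deadlocked
  v2 = c.(rec X. 0 + (a.c.X + a.(0 + 0) + (b.(X + 0))\{b,c})) → -c-> v0
Bisimilarity quotient blocks:
  B0 = {u0, v0}
  B1 = {u1, v1}
  B2 = {u2, v2}
u0 ∈ B0, v0 ∈ B0 → same block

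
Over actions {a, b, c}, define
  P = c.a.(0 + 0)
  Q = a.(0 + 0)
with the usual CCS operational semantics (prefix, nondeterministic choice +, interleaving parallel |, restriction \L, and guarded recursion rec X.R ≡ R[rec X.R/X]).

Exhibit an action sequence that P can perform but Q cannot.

LTS(P): 3 reachable states
  m0 = c.a.(0 + 0) → =c=> m1
  m1 = a.(0 + 0) → =a=> m2
  m2 = 0 + 0 → (no moves)
LTS(Q): 2 reachable states
  n0 = a.(0 + 0) → =a=> n1
  n1 = 0 + 0 → (no moves)
Run σ = ⟨c⟩ on P: start {m0}
  after c @ step 1: {m1}
  ✓ P
Run σ = ⟨c⟩ on Q: start {n0}
  after c @ step 1: no successor for Q

c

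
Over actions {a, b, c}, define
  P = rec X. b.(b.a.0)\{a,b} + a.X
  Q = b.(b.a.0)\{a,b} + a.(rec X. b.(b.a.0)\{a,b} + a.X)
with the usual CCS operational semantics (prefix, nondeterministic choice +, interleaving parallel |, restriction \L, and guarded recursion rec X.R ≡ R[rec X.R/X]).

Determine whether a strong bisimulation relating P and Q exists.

LTS(P): 2 reachable states
  p0 = rec X. b.(b.a.0)\{a,b} + a.X → -a-> p0, -b-> p1
  p1 = (b.a.0)\{a,b} → ·
LTS(Q): 3 reachable states
  q0 = b.(b.a.0)\{a,b} + a.(rec X. b.(b.a.0)\{a,b} + a.X) → -a-> q1, -b-> q2
  q1 = rec X. b.(b.a.0)\{a,b} + a.X → -a-> q1, -b-> q2
  q2 = (b.a.0)\{a,b} → ·
Partition-refinement fixed point:
  B0 = {p0, q0, q1}
  B1 = {p1, q2}
p0 ∈ B0, q0 ∈ B0 → same block

P ~ Q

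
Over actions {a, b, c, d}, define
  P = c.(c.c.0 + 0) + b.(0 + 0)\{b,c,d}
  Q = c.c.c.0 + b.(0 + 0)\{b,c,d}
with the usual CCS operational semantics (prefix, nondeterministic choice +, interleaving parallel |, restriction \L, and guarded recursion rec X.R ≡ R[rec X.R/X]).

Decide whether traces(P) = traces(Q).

Reachable graph of P (5 states):
  u0 = c.(c.c.0 + 0) + b.(0 + 0)\{b,c,d} ⊢ -b-> u1, -c-> u2
  u1 = (0 + 0)\{b,c,d} ⊢ (no moves)
  u2 = c.c.0 + 0 ⊢ -c-> u3
  u3 = c.0 ⊢ -c-> u4
  u4 = 0 ⊢ (no moves)
Reachable graph of Q (5 states):
  v0 = c.c.c.0 + b.(0 + 0)\{b,c,d} ⊢ -b-> v1, -c-> v2
  v1 = (0 + 0)\{b,c,d} ⊢ (no moves)
  v2 = c.c.0 ⊢ -c-> v3
  v3 = c.0 ⊢ -c-> v4
  v4 = 0 ⊢ (no moves)
Coarsest stable partition (strong bisimilarity classes):
  B0 = {u0, v0}
  B1 = {u1, u4, v1, v4}
  B2 = {u2, v2}
  B3 = {u3, v3}
u0 ∈ B0, v0 ∈ B0 → same block
Bisimilar ⇒ trace-equivalent.

YES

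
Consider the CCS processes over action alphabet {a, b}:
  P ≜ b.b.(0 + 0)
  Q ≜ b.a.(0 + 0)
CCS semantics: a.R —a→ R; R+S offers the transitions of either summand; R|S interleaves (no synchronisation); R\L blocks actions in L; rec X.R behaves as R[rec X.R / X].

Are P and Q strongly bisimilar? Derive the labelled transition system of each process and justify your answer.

NO

Reachable graph of P (3 states):
  p0 = b.b.(0 + 0) ⊢ —b→ p1
  p1 = b.(0 + 0) ⊢ —b→ p2
  p2 = 0 + 0 ⊢ stopped
Reachable graph of Q (3 states):
  q0 = b.a.(0 + 0) ⊢ —b→ q1
  q1 = a.(0 + 0) ⊢ —a→ q2
  q2 = 0 + 0 ⊢ stopped
Coarsest stable partition (strong bisimilarity classes):
  B0 = {p0}
  B1 = {p1}
  B2 = {p2, q2}
  B3 = {q0}
  B4 = {q1}
p0 ∈ B0, q0 ∈ B3 → different blocks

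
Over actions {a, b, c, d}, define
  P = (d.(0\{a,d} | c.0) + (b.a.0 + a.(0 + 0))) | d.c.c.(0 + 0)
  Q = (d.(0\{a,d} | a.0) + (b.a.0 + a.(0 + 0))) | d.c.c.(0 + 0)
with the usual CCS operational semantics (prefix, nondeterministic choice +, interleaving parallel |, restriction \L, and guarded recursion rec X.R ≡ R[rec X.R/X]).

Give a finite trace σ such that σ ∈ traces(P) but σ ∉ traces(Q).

LTS(P): 24 reachable states
  p0 = (d.(0\{a,d} | c.0) + (b.a.0 + a.(0 + 0))) | d.c.c.(0 + 0) ⊢ =a=> p1, =b=> p2, =d=> p3, =d=> p4
  p1 = (0 + 0) | d.c.c.(0 + 0) ⊢ =d=> p5
  p2 = a.0 | d.c.c.(0 + 0) ⊢ =a=> p6, =d=> p7
  p3 = (d.(0\{a,d} | c.0) + (b.a.0 + a.(0 + 0))) | c.c.(0 + 0) ⊢ =a=> p5, =b=> p7, =c=> p8, =d=> p9
  p4 = 0\{a,d} | c.0 | d.c.c.(0 + 0) ⊢ =c=> p10, =d=> p9
  p5 = (0 + 0) | c.c.(0 + 0) ⊢ =c=> p11
  p6 = 0 | d.c.c.(0 + 0) ⊢ =d=> p12
  p7 = a.0 | c.c.(0 + 0) ⊢ =a=> p12, =c=> p13
  p8 = (d.(0\{a,d} | c.0) + (b.a.0 + a.(0 + 0))) | c.(0 + 0) ⊢ =a=> p11, =b=> p13, =c=> p14, =d=> p15
  p9 = 0\{a,d} | c.0 | c.c.(0 + 0) ⊢ =c=> p15, =c=> p16
  p10 = 0\{a,d} | 0 | d.c.c.(0 + 0) ⊢ =d=> p16
  p11 = (0 + 0) | c.(0 + 0) ⊢ =c=> p17
  p12 = 0 | c.c.(0 + 0) ⊢ =c=> p18
  p13 = a.0 | c.(0 + 0) ⊢ =a=> p18, =c=> p19
  p14 = (d.(0\{a,d} | c.0) + (b.a.0 + a.(0 + 0))) | (0 + 0) ⊢ =a=> p17, =b=> p19, =d=> p20
  p15 = 0\{a,d} | c.0 | c.(0 + 0) ⊢ =c=> p20, =c=> p21
  p16 = 0\{a,d} | 0 | c.c.(0 + 0) ⊢ =c=> p21
  p17 = (0 + 0) | (0 + 0) ⊢ stopped
  p18 = 0 | c.(0 + 0) ⊢ =c=> p22
  p19 = a.0 | (0 + 0) ⊢ =a=> p22
  p20 = 0\{a,d} | c.0 | (0 + 0) ⊢ =c=> p23
  p21 = 0\{a,d} | 0 | c.(0 + 0) ⊢ =c=> p23
  p22 = 0 | (0 + 0) ⊢ stopped
  p23 = 0\{a,d} | 0 | (0 + 0) ⊢ stopped
LTS(Q): 24 reachable states
  q0 = (d.(0\{a,d} | a.0) + (b.a.0 + a.(0 + 0))) | d.c.c.(0 + 0) ⊢ =a=> q1, =b=> q2, =d=> q3, =d=> q4
  q1 = (0 + 0) | d.c.c.(0 + 0) ⊢ =d=> q5
  q2 = a.0 | d.c.c.(0 + 0) ⊢ =a=> q6, =d=> q7
  q3 = (d.(0\{a,d} | a.0) + (b.a.0 + a.(0 + 0))) | c.c.(0 + 0) ⊢ =a=> q5, =b=> q7, =c=> q8, =d=> q9
  q4 = 0\{a,d} | a.0 | d.c.c.(0 + 0) ⊢ =a=> q10, =d=> q9
  q5 = (0 + 0) | c.c.(0 + 0) ⊢ =c=> q11
  q6 = 0 | d.c.c.(0 + 0) ⊢ =d=> q12
  q7 = a.0 | c.c.(0 + 0) ⊢ =a=> q12, =c=> q13
  q8 = (d.(0\{a,d} | a.0) + (b.a.0 + a.(0 + 0))) | c.(0 + 0) ⊢ =a=> q11, =b=> q13, =c=> q14, =d=> q15
  q9 = 0\{a,d} | a.0 | c.c.(0 + 0) ⊢ =a=> q16, =c=> q15
  q10 = 0\{a,d} | 0 | d.c.c.(0 + 0) ⊢ =d=> q16
  q11 = (0 + 0) | c.(0 + 0) ⊢ =c=> q17
  q12 = 0 | c.c.(0 + 0) ⊢ =c=> q18
  q13 = a.0 | c.(0 + 0) ⊢ =a=> q18, =c=> q19
  q14 = (d.(0\{a,d} | a.0) + (b.a.0 + a.(0 + 0))) | (0 + 0) ⊢ =a=> q17, =b=> q19, =d=> q20
  q15 = 0\{a,d} | a.0 | c.(0 + 0) ⊢ =a=> q21, =c=> q20
  q16 = 0\{a,d} | 0 | c.c.(0 + 0) ⊢ =c=> q21
  q17 = (0 + 0) | (0 + 0) ⊢ stopped
  q18 = 0 | c.(0 + 0) ⊢ =c=> q22
  q19 = a.0 | (0 + 0) ⊢ =a=> q22
  q20 = 0\{a,d} | a.0 | (0 + 0) ⊢ =a=> q23
  q21 = 0\{a,d} | 0 | c.(0 + 0) ⊢ =c=> q23
  q22 = 0 | (0 + 0) ⊢ stopped
  q23 = 0\{a,d} | 0 | (0 + 0) ⊢ stopped
Run σ = ⟨dccdc⟩ on P: start {p0}
  [1] d ⇒ {p3, p4}
  [2] c ⇒ {p10, p8}
  [3] c ⇒ {p14}
  [4] d ⇒ {p20}
  [5] c ⇒ {p23}
  P completes σ.
Run σ = ⟨dccdc⟩ on Q: start {q0}
  [1] d ⇒ {q3, q4}
  [2] c ⇒ {q8}
  [3] c ⇒ {q14}
  [4] d ⇒ {q20}
  [5] c ⇒ ∅ (Q stuck)

dccdc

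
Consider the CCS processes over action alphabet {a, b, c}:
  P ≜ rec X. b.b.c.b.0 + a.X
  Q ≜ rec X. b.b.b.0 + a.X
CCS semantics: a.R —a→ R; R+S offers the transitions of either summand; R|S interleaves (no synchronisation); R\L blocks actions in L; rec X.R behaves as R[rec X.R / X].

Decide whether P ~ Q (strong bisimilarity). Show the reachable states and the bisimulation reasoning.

NO

Reachable graph of P (5 states):
  s0 = rec X. b.b.c.b.0 + a.X :: ··a··> s0, ··b··> s1
  s1 = b.c.b.0 :: ··b··> s2
  s2 = c.b.0 :: ··c··> s3
  s3 = b.0 :: ··b··> s4
  s4 = 0 :: ·
Reachable graph of Q (4 states):
  t0 = rec X. b.b.b.0 + a.X :: ··a··> t0, ··b··> t1
  t1 = b.b.0 :: ··b··> t2
  t2 = b.0 :: ··b··> t3
  t3 = 0 :: ·
Coarsest stable partition (strong bisimilarity classes):
  B0 = {s0}
  B1 = {s1}
  B2 = {s2}
  B3 = {s3, t2}
  B4 = {s4, t3}
  B5 = {t0}
  B6 = {t1}
s0 ∈ B0, t0 ∈ B5 → different blocks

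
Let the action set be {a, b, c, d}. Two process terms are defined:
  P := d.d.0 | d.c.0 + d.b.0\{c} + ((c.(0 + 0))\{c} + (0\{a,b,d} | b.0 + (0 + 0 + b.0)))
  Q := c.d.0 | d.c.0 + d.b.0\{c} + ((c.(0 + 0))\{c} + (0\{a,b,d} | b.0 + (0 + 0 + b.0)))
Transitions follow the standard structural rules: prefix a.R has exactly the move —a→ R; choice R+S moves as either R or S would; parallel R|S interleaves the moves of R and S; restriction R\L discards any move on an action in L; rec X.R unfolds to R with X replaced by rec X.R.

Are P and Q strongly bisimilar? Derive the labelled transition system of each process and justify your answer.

P ≁ Q

Reachable graph of P (13 states):
  u0 = d.d.0 | d.c.0 + d.b.0\{c} + ((c.(0 + 0))\{c} + (0\{a,b,d} | b.0 + (0 + 0 + b.0))) → =b=> u1, =b=> u2, =d=> u3, =d=> u4, =d=> u5
  u1 = 0 → (no moves)
  u2 = 0\{a,b,d} | 0 → (no moves)
  u3 = b.0\{c} → =b=> u6
  u4 = d.0 | d.c.0 → =d=> u7, =d=> u8
  u5 = d.d.0 | c.0 → =c=> u9, =d=> u8
  u6 = 0\{c} → (no moves)
  u7 = 0 | d.c.0 → =d=> u10
  u8 = d.0 | c.0 → =c=> u11, =d=> u10
  u9 = d.d.0 | 0 → =d=> u11
  u10 = 0 | c.0 → =c=> u12
  u11 = d.0 | 0 → =d=> u12
  u12 = 0 | 0 → (no moves)
Reachable graph of Q (13 states):
  v0 = c.d.0 | d.c.0 + d.b.0\{c} + ((c.(0 + 0))\{c} + (0\{a,b,d} | b.0 + (0 + 0 + b.0))) → =b=> v1, =b=> v2, =c=> v3, =d=> v4, =d=> v5
  v1 = 0 → (no moves)
  v2 = 0\{a,b,d} | 0 → (no moves)
  v3 = d.0 | d.c.0 → =d=> v6, =d=> v7
  v4 = b.0\{c} → =b=> v8
  v5 = c.d.0 | c.0 → =c=> v7, =c=> v9
  v6 = 0 | d.c.0 → =d=> v10
  v7 = d.0 | c.0 → =c=> v11, =d=> v10
  v8 = 0\{c} → (no moves)
  v9 = c.d.0 | 0 → =c=> v11
  v10 = 0 | c.0 → =c=> v12
  v11 = d.0 | 0 → =d=> v12
  v12 = 0 | 0 → (no moves)
Bisimilarity quotient blocks:
  B0 = {u0}
  B1 = {u3, v4}
  B2 = {u1, u12, u2, u6, v1, v12, v2, v8}
  B3 = {u5}
  B4 = {u9}
  B5 = {u11, v11}
  B6 = {u8, v7}
  B7 = {u10, v10}
  B8 = {u4, v3}
  B9 = {u7, v6}
  B10 = {v0}
  B11 = {v5}
  B12 = {v9}
u0 ∈ B0, v0 ∈ B10 → different blocks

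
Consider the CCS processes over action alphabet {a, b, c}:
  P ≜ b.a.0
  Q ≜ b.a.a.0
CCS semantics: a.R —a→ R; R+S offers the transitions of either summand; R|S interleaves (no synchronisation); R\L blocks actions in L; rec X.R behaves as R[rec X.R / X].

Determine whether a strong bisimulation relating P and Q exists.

not bisimilar

LTS(P): 3 reachable states
  u0 = b.a.0 has moves =b=> u1
  u1 = a.0 has moves =a=> u2
  u2 = 0 has moves deadlocked
LTS(Q): 4 reachable states
  v0 = b.a.a.0 has moves =b=> v1
  v1 = a.a.0 has moves =a=> v2
  v2 = a.0 has moves =a=> v3
  v3 = 0 has moves deadlocked
Coarsest stable partition (strong bisimilarity classes):
  B0 = {u0}
  B1 = {u1, v2}
  B2 = {u2, v3}
  B3 = {v0}
  B4 = {v1}
u0 ∈ B0, v0 ∈ B3 → different blocks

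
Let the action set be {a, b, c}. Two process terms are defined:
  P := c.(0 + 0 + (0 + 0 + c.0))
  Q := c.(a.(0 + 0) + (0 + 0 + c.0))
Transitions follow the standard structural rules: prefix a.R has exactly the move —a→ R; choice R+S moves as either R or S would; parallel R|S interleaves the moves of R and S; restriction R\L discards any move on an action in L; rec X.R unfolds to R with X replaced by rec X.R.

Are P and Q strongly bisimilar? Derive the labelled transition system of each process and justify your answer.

NO

LTS(P): 3 reachable states
  s0 = c.(0 + 0 + (0 + 0 + c.0)) ⊢ -c-> s1
  s1 = 0 + 0 + (0 + 0 + c.0) ⊢ -c-> s2
  s2 = 0 ⊢ ∅
LTS(Q): 4 reachable states
  t0 = c.(a.(0 + 0) + (0 + 0 + c.0)) ⊢ -c-> t1
  t1 = a.(0 + 0) + (0 + 0 + c.0) ⊢ -a-> t2, -c-> t3
  t2 = 0 + 0 ⊢ ∅
  t3 = 0 ⊢ ∅
Partition-refinement fixed point:
  B0 = {s0}
  B1 = {s1}
  B2 = {s2, t2, t3}
  B3 = {t0}
  B4 = {t1}
s0 ∈ B0, t0 ∈ B3 → different blocks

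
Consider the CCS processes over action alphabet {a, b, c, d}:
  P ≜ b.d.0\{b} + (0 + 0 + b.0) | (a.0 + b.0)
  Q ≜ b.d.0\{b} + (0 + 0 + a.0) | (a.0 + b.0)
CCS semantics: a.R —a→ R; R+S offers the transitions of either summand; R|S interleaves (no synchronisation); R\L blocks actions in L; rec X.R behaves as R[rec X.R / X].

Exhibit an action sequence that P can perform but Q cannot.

bb

Reachable graph of P (6 states):
  m0 = b.d.0\{b} + (0 + 0 + b.0) | (a.0 + b.0) → —a→ m1, —b→ m1, —b→ m2, —b→ m3
  m1 = (0 + 0 + b.0) | 0 → —b→ m4
  m2 = 0 | (a.0 + b.0) → —a→ m4, —b→ m4
  m3 = d.0\{b} → —d→ m5
  m4 = 0 | 0 → (no moves)
  m5 = 0\{b} → (no moves)
Reachable graph of Q (6 states):
  n0 = b.d.0\{b} + (0 + 0 + a.0) | (a.0 + b.0) → —a→ n1, —a→ n2, —b→ n1, —b→ n3
  n1 = (0 + 0 + a.0) | 0 → —a→ n4
  n2 = 0 | (a.0 + b.0) → —a→ n4, —b→ n4
  n3 = d.0\{b} → —d→ n5
  n4 = 0 | 0 → (no moves)
  n5 = 0\{b} → (no moves)
Trace ⟨bb⟩ through P, begin at {m0}:
  step 1 (b): {m1, m2, m3}
  step 2 (b): {m4}
  — P admits the full trace.
Trace ⟨bb⟩ through Q, begin at {n0}:
  step 1 (b): {n1, n3}
  step 2 (b): no successor for Q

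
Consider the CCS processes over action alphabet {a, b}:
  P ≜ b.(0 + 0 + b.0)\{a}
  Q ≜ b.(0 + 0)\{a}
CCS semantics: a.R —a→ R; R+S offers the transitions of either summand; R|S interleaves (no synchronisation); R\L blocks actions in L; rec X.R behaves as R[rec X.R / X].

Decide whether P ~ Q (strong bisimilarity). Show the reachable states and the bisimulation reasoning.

Reachable graph of P (3 states):
  p0 = b.(0 + 0 + b.0)\{a} :: -b-> p1
  p1 = (0 + 0 + b.0)\{a} :: -b-> p2
  p2 = 0\{a} :: ·
Reachable graph of Q (2 states):
  q0 = b.(0 + 0)\{a} :: -b-> q1
  q1 = (0 + 0)\{a} :: ·
Bisimilarity quotient blocks:
  B0 = {p0}
  B1 = {p1, q0}
  B2 = {p2, q1}
p0 ∈ B0, q0 ∈ B1 → different blocks

NO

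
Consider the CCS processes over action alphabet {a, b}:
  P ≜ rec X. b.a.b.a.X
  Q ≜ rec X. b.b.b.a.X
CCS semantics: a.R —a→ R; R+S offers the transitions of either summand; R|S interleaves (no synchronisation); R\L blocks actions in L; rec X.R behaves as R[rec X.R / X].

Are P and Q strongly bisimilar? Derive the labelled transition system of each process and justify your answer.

NO

LTS(P): 4 reachable states
  u0 = rec X. b.a.b.a.X :: --b--▸ u1
  u1 = a.b.a.(rec X. b.a.b.a.X) :: --a--▸ u2
  u2 = b.a.(rec X. b.a.b.a.X) :: --b--▸ u3
  u3 = a.(rec X. b.a.b.a.X) :: --a--▸ u0
LTS(Q): 4 reachable states
  v0 = rec X. b.b.b.a.X :: --b--▸ v1
  v1 = b.b.a.(rec X. b.b.b.a.X) :: --b--▸ v2
  v2 = b.a.(rec X. b.b.b.a.X) :: --b--▸ v3
  v3 = a.(rec X. b.b.b.a.X) :: --a--▸ v0
Partition-refinement fixed point:
  B0 = {u0, u2}
  B1 = {u1, u3}
  B2 = {v0}
  B3 = {v1}
  B4 = {v2}
  B5 = {v3}
u0 ∈ B0, v0 ∈ B2 → different blocks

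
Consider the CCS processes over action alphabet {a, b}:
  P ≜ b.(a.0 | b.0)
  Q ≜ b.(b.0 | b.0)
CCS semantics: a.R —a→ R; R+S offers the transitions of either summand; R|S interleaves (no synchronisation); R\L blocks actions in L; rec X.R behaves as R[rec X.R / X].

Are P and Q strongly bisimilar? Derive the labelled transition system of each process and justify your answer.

LTS(P): 5 reachable states
  p0 = b.(a.0 | b.0) | -b-> p1
  p1 = a.0 | b.0 | -a-> p2, -b-> p3
  p2 = 0 | b.0 | -b-> p4
  p3 = a.0 | 0 | -a-> p4
  p4 = 0 | 0 | stopped
LTS(Q): 5 reachable states
  q0 = b.(b.0 | b.0) | -b-> q1
  q1 = b.0 | b.0 | -b-> q2, -b-> q3
  q2 = 0 | b.0 | -b-> q4
  q3 = b.0 | 0 | -b-> q4
  q4 = 0 | 0 | stopped
Partition-refinement fixed point:
  B0 = {p0}
  B1 = {p1}
  B2 = {p2, q2, q3}
  B3 = {p4, q4}
  B4 = {p3}
  B5 = {q0}
  B6 = {q1}
p0 ∈ B0, q0 ∈ B5 → different blocks

NO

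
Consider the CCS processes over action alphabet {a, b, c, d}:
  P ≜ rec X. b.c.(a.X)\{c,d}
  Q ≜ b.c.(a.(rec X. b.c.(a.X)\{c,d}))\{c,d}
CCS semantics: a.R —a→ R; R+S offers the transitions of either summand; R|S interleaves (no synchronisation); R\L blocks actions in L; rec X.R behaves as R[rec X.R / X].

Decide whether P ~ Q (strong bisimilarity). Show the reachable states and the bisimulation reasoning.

Reachable graph of P (5 states):
  p0 = rec X. b.c.(a.X)\{c,d} → =b=> p1
  p1 = c.(a.(rec X. b.c.(a.X)\{c,d}))\{c,d} → =c=> p2
  p2 = (a.(rec X. b.c.(a.X)\{c,d}))\{c,d} → =a=> p3
  p3 = (rec X. b.c.(a.X)\{c,d})\{c,d} → =b=> p4
  p4 = (c.(a.(rec X. b.c.(a.X)\{c,d}))\{c,d})\{c,d} → (no moves)
Reachable graph of Q (5 states):
  q0 = b.c.(a.(rec X. b.c.(a.X)\{c,d}))\{c,d} → =b=> q1
  q1 = c.(a.(rec X. b.c.(a.X)\{c,d}))\{c,d} → =c=> q2
  q2 = (a.(rec X. b.c.(a.X)\{c,d}))\{c,d} → =a=> q3
  q3 = (rec X. b.c.(a.X)\{c,d})\{c,d} → =b=> q4
  q4 = (c.(a.(rec X. b.c.(a.X)\{c,d}))\{c,d})\{c,d} → (no moves)
Partition-refinement fixed point:
  B0 = {p0, q0}
  B1 = {p1, q1}
  B2 = {p2, q2}
  B3 = {p3, q3}
  B4 = {p4, q4}
p0 ∈ B0, q0 ∈ B0 → same block

bisimilar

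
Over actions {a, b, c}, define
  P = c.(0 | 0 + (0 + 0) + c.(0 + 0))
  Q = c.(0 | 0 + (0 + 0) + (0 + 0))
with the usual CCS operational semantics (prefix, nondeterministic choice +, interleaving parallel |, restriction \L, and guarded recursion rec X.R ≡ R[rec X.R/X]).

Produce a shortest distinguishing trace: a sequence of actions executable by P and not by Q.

P's transition system — 3 states:
  u0 = c.(0 | 0 + (0 + 0) + c.(0 + 0)) has moves --c--▸ u1
  u1 = 0 | 0 + (0 + 0) + c.(0 + 0) has moves --c--▸ u2
  u2 = 0 + 0 has moves ∅
Q's transition system — 2 states:
  v0 = c.(0 | 0 + (0 + 0) + (0 + 0)) has moves --c--▸ v1
  v1 = 0 | 0 + (0 + 0) + (0 + 0) has moves ∅
Trace ⟨cc⟩ through P, begin at {u0}:
  [1] c ⇒ {u1}
  [2] c ⇒ {u2}
  — P admits the full trace.
Trace ⟨cc⟩ through Q, begin at {v0}:
  [1] c ⇒ {v1}
  [2] c ⇒ ∅  — Q cannot continue

cc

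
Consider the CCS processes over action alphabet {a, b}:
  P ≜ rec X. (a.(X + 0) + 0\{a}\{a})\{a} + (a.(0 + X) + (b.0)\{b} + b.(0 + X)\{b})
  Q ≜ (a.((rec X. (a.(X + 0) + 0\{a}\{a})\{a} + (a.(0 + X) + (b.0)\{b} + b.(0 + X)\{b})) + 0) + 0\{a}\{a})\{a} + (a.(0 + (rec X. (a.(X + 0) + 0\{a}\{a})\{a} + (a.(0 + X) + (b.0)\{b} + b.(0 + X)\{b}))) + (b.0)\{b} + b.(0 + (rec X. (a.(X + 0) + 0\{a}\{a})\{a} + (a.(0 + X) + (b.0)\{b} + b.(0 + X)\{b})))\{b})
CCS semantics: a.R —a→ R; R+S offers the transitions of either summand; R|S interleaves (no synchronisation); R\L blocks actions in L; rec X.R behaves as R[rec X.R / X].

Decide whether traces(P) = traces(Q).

trace-equivalent

P's transition system — 3 states:
  m0 = rec X. (a.(X + 0) + 0\{a}\{a})\{a} + (a.(0 + X) + (b.0)\{b} + b.(0 + X)\{b}) ⊢ ··a··> m1, ··b··> m2
  m1 = 0 + (rec X. (a.(X + 0) + 0\{a}\{a})\{a} + (a.(0 + X) + (b.0)\{b} + b.(0 + X)\{b})) ⊢ ··a··> m1, ··b··> m2
  m2 = (0 + (rec X. (a.(X + 0) + 0\{a}\{a})\{a} + (a.(0 + X) + (b.0)\{b} + b.(0 + X)\{b})))\{b} ⊢ ··a··> m2
Q's transition system — 3 states:
  n0 = (a.((rec X. (a.(X + 0) + 0\{a}\{a})\{a} + (a.(0 + X) + (b.0)\{b} + b.(0 + X)\{b})) + 0) + 0\{a}\{a})\{a} + (a.(0 + (rec X. (a.(X + 0) + 0\{a}\{a})\{a} + (a.(0 + X) + (b.0)\{b} + b.(0 + X)\{b}))) + (b.0)\{b} + b.(0 + (rec X. (a.(X + 0) + 0\{a}\{a})\{a} + (a.(0 + X) + (b.0)\{b} + b.(0 + X)\{b})))\{b}) ⊢ ··a··> n1, ··b··> n2
  n1 = 0 + (rec X. (a.(X + 0) + 0\{a}\{a})\{a} + (a.(0 + X) + (b.0)\{b} + b.(0 + X)\{b})) ⊢ ··a··> n1, ··b··> n2
  n2 = (0 + (rec X. (a.(X + 0) + 0\{a}\{a})\{a} + (a.(0 + X) + (b.0)\{b} + b.(0 + X)\{b})))\{b} ⊢ ··a··> n2
Coarsest stable partition (strong bisimilarity classes):
  B0 = {m0, m1, n0, n1}
  B1 = {m2, n2}
m0 ∈ B0, n0 ∈ B0 → same block
Bisimilar ⇒ trace-equivalent.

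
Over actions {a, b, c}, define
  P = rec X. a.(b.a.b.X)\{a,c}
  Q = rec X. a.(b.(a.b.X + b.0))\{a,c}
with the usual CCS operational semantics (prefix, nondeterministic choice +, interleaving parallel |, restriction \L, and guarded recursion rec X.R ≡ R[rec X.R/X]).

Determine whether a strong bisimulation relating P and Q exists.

not bisimilar

Reachable graph of P (3 states):
  s0 = rec X. a.(b.a.b.X)\{a,c} → =a=> s1
  s1 = (b.a.b.(rec X. a.(b.a.b.X)\{a,c}))\{a,c} → =b=> s2
  s2 = (a.b.(rec X. a.(b.a.b.X)\{a,c}))\{a,c} → ·
Reachable graph of Q (4 states):
  t0 = rec X. a.(b.(a.b.X + b.0))\{a,c} → =a=> t1
  t1 = (b.(a.b.(rec X. a.(b.(a.b.X + b.0))\{a,c}) + b.0))\{a,c} → =b=> t2
  t2 = (a.b.(rec X. a.(b.(a.b.X + b.0))\{a,c}) + b.0)\{a,c} → =b=> t3
  t3 = 0\{a,c} → ·
Partition-refinement fixed point:
  B0 = {s0}
  B1 = {s1, t2}
  B2 = {s2, t3}
  B3 = {t0}
  B4 = {t1}
s0 ∈ B0, t0 ∈ B3 → different blocks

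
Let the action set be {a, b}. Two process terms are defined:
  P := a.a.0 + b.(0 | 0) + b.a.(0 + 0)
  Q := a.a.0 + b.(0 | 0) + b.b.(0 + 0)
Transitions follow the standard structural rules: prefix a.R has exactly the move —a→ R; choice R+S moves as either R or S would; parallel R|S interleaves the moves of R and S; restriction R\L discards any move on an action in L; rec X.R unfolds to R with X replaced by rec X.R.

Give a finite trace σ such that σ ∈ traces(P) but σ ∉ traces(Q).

ba

LTS(P): 6 reachable states
  u0 = a.a.0 + b.(0 | 0) + b.a.(0 + 0) has moves ··a··> u1, ··b··> u2, ··b··> u3
  u1 = a.0 has moves ··a··> u4
  u2 = 0 | 0 has moves ∅
  u3 = a.(0 + 0) has moves ··a··> u5
  u4 = 0 has moves ∅
  u5 = 0 + 0 has moves ∅
LTS(Q): 6 reachable states
  v0 = a.a.0 + b.(0 | 0) + b.b.(0 + 0) has moves ··a··> v1, ··b··> v2, ··b··> v3
  v1 = a.0 has moves ··a··> v4
  v2 = 0 | 0 has moves ∅
  v3 = b.(0 + 0) has moves ··b··> v5
  v4 = 0 has moves ∅
  v5 = 0 + 0 has moves ∅
Executing ba from P (initial set {u0}):
  after b @ step 1: {u2, u3}
  after a @ step 2: {u5}
  ✓ P
Executing ba from Q (initial set {v0}):
  after b @ step 1: {v2, v3}
  after a @ step 2: ∅ (Q stuck)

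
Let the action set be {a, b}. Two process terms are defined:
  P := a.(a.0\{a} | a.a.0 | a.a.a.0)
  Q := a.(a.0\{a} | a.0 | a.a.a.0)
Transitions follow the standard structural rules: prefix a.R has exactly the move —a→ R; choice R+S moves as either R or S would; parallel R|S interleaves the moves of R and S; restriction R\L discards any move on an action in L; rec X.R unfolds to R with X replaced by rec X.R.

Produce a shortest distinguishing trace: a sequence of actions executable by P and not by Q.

Reachable graph of P (25 states):
  p0 = a.(a.0\{a} | a.a.0 | a.a.a.0) :: —a→ p1
  p1 = a.0\{a} | a.a.0 | a.a.a.0 :: —a→ p2, —a→ p3, —a→ p4
  p2 = 0\{a} | a.a.0 | a.a.a.0 :: —a→ p5, —a→ p6
  p3 = a.0\{a} | a.0 | a.a.a.0 :: —a→ p5, —a→ p7, —a→ p8
  p4 = a.0\{a} | a.a.0 | a.a.0 :: —a→ p6, —a→ p8, —a→ p9
  p5 = 0\{a} | a.0 | a.a.a.0 :: —a→ p10, —a→ p11
  p6 = 0\{a} | a.a.0 | a.a.0 :: —a→ p11, —a→ p12
  p7 = a.0\{a} | 0 | a.a.a.0 :: —a→ p10, —a→ p13
  p8 = a.0\{a} | a.0 | a.a.0 :: —a→ p11, —a→ p13, —a→ p14
  p9 = a.0\{a} | a.a.0 | a.0 :: —a→ p12, —a→ p14, —a→ p15
  p10 = 0\{a} | 0 | a.a.a.0 :: —a→ p16
  p11 = 0\{a} | a.0 | a.a.0 :: —a→ p16, —a→ p17
  p12 = 0\{a} | a.a.0 | a.0 :: —a→ p17, —a→ p18
  p13 = a.0\{a} | 0 | a.a.0 :: —a→ p16, —a→ p19
  p14 = a.0\{a} | a.0 | a.0 :: —a→ p17, —a→ p19, —a→ p20
  p15 = a.0\{a} | a.a.0 | 0 :: —a→ p18, —a→ p20
  p16 = 0\{a} | 0 | a.a.0 :: —a→ p21
  p17 = 0\{a} | a.0 | a.0 :: —a→ p21, —a→ p22
  p18 = 0\{a} | a.a.0 | 0 :: —a→ p22
  p19 = a.0\{a} | 0 | a.0 :: —a→ p21, —a→ p23
  p20 = a.0\{a} | a.0 | 0 :: —a→ p22, —a→ p23
  p21 = 0\{a} | 0 | a.0 :: —a→ p24
  p22 = 0\{a} | a.0 | 0 :: —a→ p24
  p23 = a.0\{a} | 0 | 0 :: —a→ p24
  p24 = 0\{a} | 0 | 0 :: deadlocked
Reachable graph of Q (17 states):
  q0 = a.(a.0\{a} | a.0 | a.a.a.0) :: —a→ q1
  q1 = a.0\{a} | a.0 | a.a.a.0 :: —a→ q2, —a→ q3, —a→ q4
  q2 = 0\{a} | a.0 | a.a.a.0 :: —a→ q5, —a→ q6
  q3 = a.0\{a} | 0 | a.a.a.0 :: —a→ q5, —a→ q7
  q4 = a.0\{a} | a.0 | a.a.0 :: —a→ q6, —a→ q7, —a→ q8
  q5 = 0\{a} | 0 | a.a.a.0 :: —a→ q9
  q6 = 0\{a} | a.0 | a.a.0 :: —a→ q10, —a→ q9
  q7 = a.0\{a} | 0 | a.a.0 :: —a→ q11, —a→ q9
  q8 = a.0\{a} | a.0 | a.0 :: —a→ q10, —a→ q11, —a→ q12
  q9 = 0\{a} | 0 | a.a.0 :: —a→ q13
  q10 = 0\{a} | a.0 | a.0 :: —a→ q13, —a→ q14
  q11 = a.0\{a} | 0 | a.0 :: —a→ q13, —a→ q15
  q12 = a.0\{a} | a.0 | 0 :: —a→ q14, —a→ q15
  q13 = 0\{a} | 0 | a.0 :: —a→ q16
  q14 = 0\{a} | a.0 | 0 :: —a→ q16
  q15 = a.0\{a} | 0 | 0 :: —a→ q16
  q16 = 0\{a} | 0 | 0 :: deadlocked
Executing aaaaaaa from P (initial set {p0}):
  after a @ step 1: {p1}
  after a @ step 2: {p2, p3, p4}
  after a @ step 3: {p5, p6, p7, p8, p9}
  after a @ step 4: {p10, p11, p12, p13, p14, p15}
  after a @ step 5: {p16, p17, p18, p19, p20}
  after a @ step 6: {p21, p22, p23}
  after a @ step 7: {p24}
  ✓ P
Executing aaaaaaa from Q (initial set {q0}):
  after a @ step 1: {q1}
  after a @ step 2: {q2, q3, q4}
  after a @ step 3: {q5, q6, q7, q8}
  after a @ step 4: {q10, q11, q12, q9}
  after a @ step 5: {q13, q14, q15}
  after a @ step 6: {q16}
  after a @ step 7: ∅ (Q stuck)

aaaaaaa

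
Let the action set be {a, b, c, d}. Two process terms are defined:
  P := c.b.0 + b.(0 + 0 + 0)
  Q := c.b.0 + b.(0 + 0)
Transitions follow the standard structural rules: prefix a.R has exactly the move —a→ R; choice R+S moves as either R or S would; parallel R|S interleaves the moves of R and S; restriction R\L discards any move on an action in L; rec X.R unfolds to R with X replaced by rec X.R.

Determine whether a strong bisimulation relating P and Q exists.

YES

Reachable graph of P (4 states):
  u0 = c.b.0 + b.(0 + 0 + 0) :: =b=> u1, =c=> u2
  u1 = 0 + 0 + 0 :: ∅
  u2 = b.0 :: =b=> u3
  u3 = 0 :: ∅
Reachable graph of Q (4 states):
  v0 = c.b.0 + b.(0 + 0) :: =b=> v1, =c=> v2
  v1 = 0 + 0 :: ∅
  v2 = b.0 :: =b=> v3
  v3 = 0 :: ∅
Partition-refinement fixed point:
  B0 = {u0, v0}
  B1 = {u1, u3, v1, v3}
  B2 = {u2, v2}
u0 ∈ B0, v0 ∈ B0 → same block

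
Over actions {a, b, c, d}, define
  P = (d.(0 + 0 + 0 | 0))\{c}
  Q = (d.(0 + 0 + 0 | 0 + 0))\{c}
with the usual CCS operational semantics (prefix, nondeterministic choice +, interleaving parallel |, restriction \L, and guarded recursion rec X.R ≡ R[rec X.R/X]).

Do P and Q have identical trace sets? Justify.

Reachable graph of P (2 states):
  p0 = (d.(0 + 0 + 0 | 0))\{c} ⊢ ··d··> p1
  p1 = (0 + 0 + 0 | 0)\{c} ⊢ ·
Reachable graph of Q (2 states):
  q0 = (d.(0 + 0 + 0 | 0 + 0))\{c} ⊢ ··d··> q1
  q1 = (0 + 0 + 0 | 0 + 0)\{c} ⊢ ·
Coarsest stable partition (strong bisimilarity classes):
  B0 = {p0, q0}
  B1 = {p1, q1}
p0 ∈ B0, q0 ∈ B0 → same block
Bisimilar ⇒ trace-equivalent.

YES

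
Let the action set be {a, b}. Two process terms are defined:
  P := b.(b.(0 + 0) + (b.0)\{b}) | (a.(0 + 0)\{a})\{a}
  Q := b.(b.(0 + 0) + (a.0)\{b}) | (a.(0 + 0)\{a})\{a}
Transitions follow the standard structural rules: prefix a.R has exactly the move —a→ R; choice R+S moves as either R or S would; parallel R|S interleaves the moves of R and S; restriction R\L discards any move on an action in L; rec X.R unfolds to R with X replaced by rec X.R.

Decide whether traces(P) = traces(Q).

P's transition system — 3 states:
  s0 = b.(b.(0 + 0) + (b.0)\{b}) | (a.(0 + 0)\{a})\{a} | -b-> s1
  s1 = (b.(0 + 0) + (b.0)\{b}) | (a.(0 + 0)\{a})\{a} | -b-> s2
  s2 = (0 + 0) | (a.(0 + 0)\{a})\{a} | stopped
Q's transition system — 4 states:
  t0 = b.(b.(0 + 0) + (a.0)\{b}) | (a.(0 + 0)\{a})\{a} | -b-> t1
  t1 = (b.(0 + 0) + (a.0)\{b}) | (a.(0 + 0)\{a})\{a} | -a-> t2, -b-> t3
  t2 = 0\{b} | (a.(0 + 0)\{a})\{a} | stopped
  t3 = (0 + 0) | (a.(0 + 0)\{a})\{a} | stopped
Executing ba from Q (initial set {t0}):
  after b @ step 1: {t1}
  after a @ step 2: {t2}
  ✓ Q
Executing ba from P (initial set {s0}):
  after b @ step 1: {s1}
  after a @ step 2: ∅ (P stuck)

traces(P) ≠ traces(Q) — witness ⟨ba⟩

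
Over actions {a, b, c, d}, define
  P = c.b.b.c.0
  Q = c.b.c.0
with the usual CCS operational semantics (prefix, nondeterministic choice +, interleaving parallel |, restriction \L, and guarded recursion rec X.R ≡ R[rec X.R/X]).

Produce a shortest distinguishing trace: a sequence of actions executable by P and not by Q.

cbb

Reachable graph of P (5 states):
  u0 = c.b.b.c.0 → =c=> u1
  u1 = b.b.c.0 → =b=> u2
  u2 = b.c.0 → =b=> u3
  u3 = c.0 → =c=> u4
  u4 = 0 → deadlocked
Reachable graph of Q (4 states):
  v0 = c.b.c.0 → =c=> v1
  v1 = b.c.0 → =b=> v2
  v2 = c.0 → =c=> v3
  v3 = 0 → deadlocked
Trace ⟨cbb⟩ through P, begin at {u0}:
  after c @ step 1: {u1}
  after b @ step 2: {u2}
  after b @ step 3: {u3}
  P completes σ.
Trace ⟨cbb⟩ through Q, begin at {v0}:
  after c @ step 1: {v1}
  after b @ step 2: {v2}
  after b @ step 3: ∅ (Q stuck)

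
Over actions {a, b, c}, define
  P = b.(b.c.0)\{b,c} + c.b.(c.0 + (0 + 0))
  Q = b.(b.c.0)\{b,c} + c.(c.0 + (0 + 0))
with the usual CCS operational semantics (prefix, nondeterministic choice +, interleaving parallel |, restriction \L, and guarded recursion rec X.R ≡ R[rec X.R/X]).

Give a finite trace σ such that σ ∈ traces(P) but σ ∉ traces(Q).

cb

P's transition system — 5 states:
  p0 = b.(b.c.0)\{b,c} + c.b.(c.0 + (0 + 0)) :: --b--▸ p1, --c--▸ p2
  p1 = (b.c.0)\{b,c} :: ·
  p2 = b.(c.0 + (0 + 0)) :: --b--▸ p3
  p3 = c.0 + (0 + 0) :: --c--▸ p4
  p4 = 0 :: ·
Q's transition system — 4 states:
  q0 = b.(b.c.0)\{b,c} + c.(c.0 + (0 + 0)) :: --b--▸ q1, --c--▸ q2
  q1 = (b.c.0)\{b,c} :: ·
  q2 = c.0 + (0 + 0) :: --c--▸ q3
  q3 = 0 :: ·
Executing cb from P (initial set {p0}):
  [1] c ⇒ {p2}
  [2] b ⇒ {p3}
  P completes σ.
Executing cb from Q (initial set {q0}):
  [1] c ⇒ {q2}
  [2] b ⇒ ∅ (Q stuck)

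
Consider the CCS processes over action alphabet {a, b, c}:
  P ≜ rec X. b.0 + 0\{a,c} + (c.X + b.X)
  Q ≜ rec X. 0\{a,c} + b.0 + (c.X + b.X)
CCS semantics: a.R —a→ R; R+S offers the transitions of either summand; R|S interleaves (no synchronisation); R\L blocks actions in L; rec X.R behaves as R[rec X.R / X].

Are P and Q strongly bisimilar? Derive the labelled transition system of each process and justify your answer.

P ~ Q

Reachable graph of P (2 states):
  s0 = rec X. b.0 + 0\{a,c} + (c.X + b.X) has moves ··b··> s0, ··b··> s1, ··c··> s0
  s1 = 0 has moves ·
Reachable graph of Q (2 states):
  t0 = rec X. 0\{a,c} + b.0 + (c.X + b.X) has moves ··b··> t0, ··b··> t1, ··c··> t0
  t1 = 0 has moves ·
Coarsest stable partition (strong bisimilarity classes):
  B0 = {s0, t0}
  B1 = {s1, t1}
s0 ∈ B0, t0 ∈ B0 → same block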